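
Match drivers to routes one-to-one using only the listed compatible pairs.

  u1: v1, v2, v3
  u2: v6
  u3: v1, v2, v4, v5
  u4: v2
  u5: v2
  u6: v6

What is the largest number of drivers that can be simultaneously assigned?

Unit-capacity flow: source→left, listed edges, right→sink; max matching = max flow.
Augmenting path u1→v1 (+1); matched 1.
Augmenting path u2→v6 (+1); matched 2.
Augmenting path u3→v2 (+1); matched 3.
Augmenting path u4→v2→u3→v4 (+1); matched 4.
No augmenting path remains; maximum matching = 4.
König certificate: {u1, u3, v2, v6} is a vertex cover of size 4 (every listed pair touches it), so no matching can be larger.

4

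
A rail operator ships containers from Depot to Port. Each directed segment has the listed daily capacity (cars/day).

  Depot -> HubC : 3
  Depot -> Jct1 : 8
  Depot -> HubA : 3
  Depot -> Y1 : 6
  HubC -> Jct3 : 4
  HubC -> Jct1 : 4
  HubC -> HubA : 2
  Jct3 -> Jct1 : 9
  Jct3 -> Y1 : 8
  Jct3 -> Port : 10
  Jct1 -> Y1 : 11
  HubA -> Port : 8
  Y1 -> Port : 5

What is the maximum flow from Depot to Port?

Augment Depot→HubA→Port: bottleneck 3, flow now 3.
Augment Depot→Y1→Port: bottleneck 5, flow now 8.
Augment Depot→HubC→Jct3→Port: bottleneck 3, flow now 11.
No augmenting path remains; maximum flow = 11.
In the residual graph, reachable from Depot: {Depot, Jct1, Y1}.
Min-cut edges: Depot→HubC (3), Depot→HubA (3), Y1→Port (5); capacity 3 + 3 + 5 = 11.
This cut is saturated, so no flow can exceed 11.

11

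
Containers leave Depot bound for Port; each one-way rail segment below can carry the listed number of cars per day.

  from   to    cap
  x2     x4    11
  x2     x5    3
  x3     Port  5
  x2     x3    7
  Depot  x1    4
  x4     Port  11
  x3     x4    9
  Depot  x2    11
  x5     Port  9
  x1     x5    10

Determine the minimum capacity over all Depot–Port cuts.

Augment Depot→x1→x5→Port: bottleneck 4, flow now 4.
Augment Depot→x2→x3→Port: bottleneck 5, flow now 9.
Augment Depot→x2→x4→Port: bottleneck 6, flow now 15.
No augmenting path remains; maximum flow = 15.
By max-flow min-cut, the minimum cut capacity equals the max flow.
In the residual graph, reachable from Depot: {Depot}.
Min-cut edges: Depot→x1 (4), Depot→x2 (11); capacity 4 + 11 = 15.

15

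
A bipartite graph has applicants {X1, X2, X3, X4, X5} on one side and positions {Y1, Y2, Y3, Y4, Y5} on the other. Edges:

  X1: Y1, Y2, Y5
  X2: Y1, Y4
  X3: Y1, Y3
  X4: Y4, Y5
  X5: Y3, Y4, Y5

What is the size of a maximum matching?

5

Unit-capacity flow: source→left, listed edges, right→sink; max matching = max flow.
Augmenting path X1→Y1 (+1); matched 1.
Augmenting path X2→Y4 (+1); matched 2.
Augmenting path X3→Y3 (+1); matched 3.
Augmenting path X4→Y5 (+1); matched 4.
Augmenting path X5→Y3→X3→Y1→X1→Y2 (+1); matched 5.
No augmenting path remains; maximum matching = 5.
König certificate: {X1, X2, X3, X4, X5} is a vertex cover of size 5 (every listed pair touches it), so no matching can be larger.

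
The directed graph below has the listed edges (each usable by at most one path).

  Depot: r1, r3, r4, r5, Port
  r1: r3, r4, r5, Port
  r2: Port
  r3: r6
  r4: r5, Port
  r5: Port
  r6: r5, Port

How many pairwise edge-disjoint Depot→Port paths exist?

5

Assign every edge capacity 1; by Menger, the answer equals the max flow.
Path Depot→Port (+1); total 1.
Path Depot→r1→Port (+1); total 2.
Path Depot→r4→Port (+1); total 3.
Path Depot→r5→Port (+1); total 4.
Path Depot→r3→r6→Port (+1); total 5.
No residual Depot→Port path; max flow = 5.
Certifying cut of size 5: {Depot→Port, Depot→r1, Depot→r3, Depot→r4, Depot→r5}.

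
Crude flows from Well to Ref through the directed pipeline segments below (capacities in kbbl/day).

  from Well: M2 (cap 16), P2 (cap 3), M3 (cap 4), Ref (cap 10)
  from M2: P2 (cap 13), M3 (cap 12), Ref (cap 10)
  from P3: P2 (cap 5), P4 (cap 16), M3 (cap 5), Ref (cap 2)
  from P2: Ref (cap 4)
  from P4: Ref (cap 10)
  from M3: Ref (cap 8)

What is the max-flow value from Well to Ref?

32

Augment Well→Ref: bottleneck 10, flow now 10.
Augment Well→M2→Ref: bottleneck 10, flow now 20.
Augment Well→P2→Ref: bottleneck 3, flow now 23.
Augment Well→M3→Ref: bottleneck 4, flow now 27.
Augment Well→M2→P2→Ref: bottleneck 1, flow now 28.
Augment Well→M2→M3→Ref: bottleneck 4, flow now 32.
No augmenting path remains; maximum flow = 32.
In the residual graph, reachable from Well: {Well, M2, P2, M3}.
Min-cut edges: Well→Ref (10), M2→Ref (10), P2→Ref (4), M3→Ref (8); capacity 10 + 10 + 4 + 8 = 32.
This cut is saturated, so no flow can exceed 32.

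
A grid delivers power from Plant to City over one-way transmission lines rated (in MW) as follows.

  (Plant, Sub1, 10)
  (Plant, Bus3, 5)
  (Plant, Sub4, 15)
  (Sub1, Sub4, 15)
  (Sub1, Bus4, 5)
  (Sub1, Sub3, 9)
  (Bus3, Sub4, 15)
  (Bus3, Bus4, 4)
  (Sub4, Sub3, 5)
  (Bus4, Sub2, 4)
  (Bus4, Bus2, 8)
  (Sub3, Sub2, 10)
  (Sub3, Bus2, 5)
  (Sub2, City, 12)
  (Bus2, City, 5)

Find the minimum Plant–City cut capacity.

17

Augment Plant→Sub1→Bus4→Sub2→City: bottleneck 4, flow now 4.
Augment Plant→Sub1→Bus4→Bus2→City: bottleneck 1, flow now 5.
Augment Plant→Sub1→Sub3→Sub2→City: bottleneck 5, flow now 10.
Augment Plant→Bus3→Bus4→Bus2→City: bottleneck 4, flow now 14.
Augment Plant→Sub4→Sub3→Sub2→City: bottleneck 3, flow now 17.
No augmenting path remains; maximum flow = 17.
By max-flow min-cut, the minimum cut capacity equals the max flow.
In the residual graph, reachable from Plant: {Plant, Sub1, Bus3, Sub4, Bus4, Sub3, Sub2, Bus2}.
Min-cut edges: Sub2→City (12), Bus2→City (5); capacity 12 + 5 = 17.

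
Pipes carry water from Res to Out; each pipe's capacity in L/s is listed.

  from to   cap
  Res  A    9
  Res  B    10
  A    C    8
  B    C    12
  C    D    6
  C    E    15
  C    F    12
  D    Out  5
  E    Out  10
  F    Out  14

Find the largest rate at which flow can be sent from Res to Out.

Augment Res→A→C→D→Out: bottleneck 5, flow now 5.
Augment Res→A→C→E→Out: bottleneck 3, flow now 8.
Augment Res→B→C→E→Out: bottleneck 7, flow now 15.
Augment Res→B→C→F→Out: bottleneck 3, flow now 18.
No augmenting path remains; maximum flow = 18.
In the residual graph, reachable from Res: {Res, A}.
Min-cut edges: Res→B (10), A→C (8); capacity 10 + 8 = 18.
This cut is saturated, so no flow can exceed 18.

18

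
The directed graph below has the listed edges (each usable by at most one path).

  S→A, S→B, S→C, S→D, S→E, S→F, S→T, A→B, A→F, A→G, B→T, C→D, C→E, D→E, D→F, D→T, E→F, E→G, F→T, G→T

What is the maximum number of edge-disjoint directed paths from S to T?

5

Assign every edge capacity 1; by Menger, the answer equals the max flow.
Path S→T (+1); total 1.
Path S→B→T (+1); total 2.
Path S→D→T (+1); total 3.
Path S→F→T (+1); total 4.
Path S→A→G→T (+1); total 5.
No residual S→T path; max flow = 5.
Certifying cut of size 5: {B→T, D→T, F→T, G→T, S→T}.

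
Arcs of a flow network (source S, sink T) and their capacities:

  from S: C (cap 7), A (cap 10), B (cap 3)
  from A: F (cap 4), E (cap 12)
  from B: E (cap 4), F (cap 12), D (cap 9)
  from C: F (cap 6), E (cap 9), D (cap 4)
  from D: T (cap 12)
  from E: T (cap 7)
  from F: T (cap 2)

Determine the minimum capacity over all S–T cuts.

Augment S→A→E→T: bottleneck 7, flow now 7.
Augment S→A→F→T: bottleneck 2, flow now 9.
Augment S→B→D→T: bottleneck 3, flow now 12.
Augment S→C→D→T: bottleneck 4, flow now 16.
No augmenting path remains; maximum flow = 16.
By max-flow min-cut, the minimum cut capacity equals the max flow.
In the residual graph, reachable from S: {S, A, C, E, F}.
Min-cut edges: S→B (3), C→D (4), E→T (7), F→T (2); capacity 3 + 4 + 7 + 2 = 16.

16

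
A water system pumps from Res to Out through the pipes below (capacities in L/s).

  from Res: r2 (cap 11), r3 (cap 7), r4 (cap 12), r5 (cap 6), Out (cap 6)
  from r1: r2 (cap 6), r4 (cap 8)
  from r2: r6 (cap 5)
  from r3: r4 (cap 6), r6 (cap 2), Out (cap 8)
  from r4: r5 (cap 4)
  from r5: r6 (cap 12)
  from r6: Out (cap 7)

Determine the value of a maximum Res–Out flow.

20

Augment Res→Out: bottleneck 6, flow now 6.
Augment Res→r3→Out: bottleneck 7, flow now 13.
Augment Res→r2→r6→Out: bottleneck 5, flow now 18.
Augment Res→r5→r6→Out: bottleneck 2, flow now 20.
No augmenting path remains; maximum flow = 20.
In the residual graph, reachable from Res: {Res, r2, r4, r5, r6}.
Min-cut edges: Res→r3 (7), Res→Out (6), r6→Out (7); capacity 7 + 6 + 7 = 20.
This cut is saturated, so no flow can exceed 20.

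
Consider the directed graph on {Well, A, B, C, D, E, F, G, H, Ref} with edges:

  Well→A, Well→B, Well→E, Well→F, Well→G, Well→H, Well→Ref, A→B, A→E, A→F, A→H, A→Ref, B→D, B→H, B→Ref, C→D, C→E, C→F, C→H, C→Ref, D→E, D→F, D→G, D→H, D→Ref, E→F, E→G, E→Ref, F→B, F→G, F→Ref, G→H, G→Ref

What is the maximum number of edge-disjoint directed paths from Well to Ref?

Assign every edge capacity 1; by Menger, the answer equals the max flow.
Path Well→Ref (+1); total 1.
Path Well→A→Ref (+1); total 2.
Path Well→B→Ref (+1); total 3.
Path Well→E→Ref (+1); total 4.
Path Well→F→Ref (+1); total 5.
Path Well→G→Ref (+1); total 6.
No residual Well→Ref path; max flow = 6.
Certifying cut of size 6: {Well→A, Well→B, Well→E, Well→F, Well→G, Well→Ref}.

6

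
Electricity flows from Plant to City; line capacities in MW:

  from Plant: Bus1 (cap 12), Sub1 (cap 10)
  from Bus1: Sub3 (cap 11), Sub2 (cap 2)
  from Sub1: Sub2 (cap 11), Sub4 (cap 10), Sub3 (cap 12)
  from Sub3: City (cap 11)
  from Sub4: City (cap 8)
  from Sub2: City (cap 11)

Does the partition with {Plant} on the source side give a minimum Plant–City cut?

Given cut capacity: 12 + 10 = 22.
Augment Plant→Bus1→Sub3→City: bottleneck 11, flow now 11.
Augment Plant→Bus1→Sub2→City: bottleneck 1, flow now 12.
Augment Plant→Sub1→Sub4→City: bottleneck 8, flow now 20.
Augment Plant→Sub1→Sub2→City: bottleneck 2, flow now 22.
No augmenting path remains; maximum flow = 22.
Cut capacity 22 equals the max flow, so it is a minimum cut.

Yes — it is a minimum cut (capacity 22).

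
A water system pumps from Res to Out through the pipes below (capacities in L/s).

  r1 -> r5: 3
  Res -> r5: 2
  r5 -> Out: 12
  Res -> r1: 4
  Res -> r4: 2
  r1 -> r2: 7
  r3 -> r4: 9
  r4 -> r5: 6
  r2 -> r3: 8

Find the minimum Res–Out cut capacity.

Augment Res→r5→Out: bottleneck 2, flow now 2.
Augment Res→r1→r5→Out: bottleneck 3, flow now 5.
Augment Res→r4→r5→Out: bottleneck 2, flow now 7.
Augment Res→r1→r2→r3→r4→r5→Out: bottleneck 1, flow now 8.
No augmenting path remains; maximum flow = 8.
By max-flow min-cut, the minimum cut capacity equals the max flow.
In the residual graph, reachable from Res: {Res}.
Min-cut edges: Res→r1 (4), Res→r4 (2), Res→r5 (2); capacity 4 + 2 + 2 = 8.

8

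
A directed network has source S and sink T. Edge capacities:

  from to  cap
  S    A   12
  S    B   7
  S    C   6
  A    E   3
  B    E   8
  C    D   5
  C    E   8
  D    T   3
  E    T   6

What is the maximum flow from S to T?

9

Augment S→A→E→T: bottleneck 3, flow now 3.
Augment S→B→E→T: bottleneck 3, flow now 6.
Augment S→C→D→T: bottleneck 3, flow now 9.
No augmenting path remains; maximum flow = 9.
In the residual graph, reachable from S: {S, A, B, C, D, E}.
Min-cut edges: D→T (3), E→T (6); capacity 3 + 6 = 9.
This cut is saturated, so no flow can exceed 9.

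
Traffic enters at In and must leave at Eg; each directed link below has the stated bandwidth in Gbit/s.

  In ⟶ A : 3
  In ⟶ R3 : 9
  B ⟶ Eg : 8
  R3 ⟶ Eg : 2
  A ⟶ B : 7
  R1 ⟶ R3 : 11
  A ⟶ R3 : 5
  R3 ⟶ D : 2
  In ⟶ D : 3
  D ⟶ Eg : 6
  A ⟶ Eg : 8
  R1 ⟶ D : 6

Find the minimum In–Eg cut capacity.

10

Augment In→A→Eg: bottleneck 3, flow now 3.
Augment In→R3→Eg: bottleneck 2, flow now 5.
Augment In→D→Eg: bottleneck 3, flow now 8.
Augment In→R3→D→Eg: bottleneck 2, flow now 10.
No augmenting path remains; maximum flow = 10.
By max-flow min-cut, the minimum cut capacity equals the max flow.
In the residual graph, reachable from In: {In, R3}.
Min-cut edges: In→A (3), In→D (3), R3→D (2), R3→Eg (2); capacity 3 + 3 + 2 + 2 = 10.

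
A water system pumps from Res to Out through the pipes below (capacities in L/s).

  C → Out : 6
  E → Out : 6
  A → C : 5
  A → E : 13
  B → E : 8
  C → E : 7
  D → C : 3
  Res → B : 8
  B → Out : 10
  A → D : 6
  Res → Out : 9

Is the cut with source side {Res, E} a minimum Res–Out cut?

No — its capacity is 23, but the minimum cut has capacity 17.

Given cut capacity: 8 + 9 + 6 = 23.
Augment Res→Out: bottleneck 9, flow now 9.
Augment Res→B→Out: bottleneck 8, flow now 17.
No augmenting path remains; maximum flow = 17.
In the residual graph, reachable from Res: {Res}.
Min-cut edges: Res→B (8), Res→Out (9); capacity 8 + 9 = 17.
Cut capacity 23 exceeds the max flow 17, so it is not minimum.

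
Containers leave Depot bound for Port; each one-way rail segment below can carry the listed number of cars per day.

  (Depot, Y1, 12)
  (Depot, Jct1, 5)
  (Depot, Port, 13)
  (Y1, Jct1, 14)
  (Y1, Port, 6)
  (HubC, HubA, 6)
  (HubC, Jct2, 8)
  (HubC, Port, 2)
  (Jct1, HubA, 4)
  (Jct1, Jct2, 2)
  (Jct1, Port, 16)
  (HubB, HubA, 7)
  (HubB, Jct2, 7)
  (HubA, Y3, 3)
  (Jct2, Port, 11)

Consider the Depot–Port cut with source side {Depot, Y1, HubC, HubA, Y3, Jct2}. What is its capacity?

51

Edges leaving {Depot, Y1, HubC, HubA, Y3, Jct2}: Depot→Jct1 (5), Depot→Port (13), Y1→Jct1 (14), Y1→Port (6), HubC→Port (2), Jct2→Port (11).
Cut capacity = 5 + 13 + 14 + 6 + 2 + 11 = 51.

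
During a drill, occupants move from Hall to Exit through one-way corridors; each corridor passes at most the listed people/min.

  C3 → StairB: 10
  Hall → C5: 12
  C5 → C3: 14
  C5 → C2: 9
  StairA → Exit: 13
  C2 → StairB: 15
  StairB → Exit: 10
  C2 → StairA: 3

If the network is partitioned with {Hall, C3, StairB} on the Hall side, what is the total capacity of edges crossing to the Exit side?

Edges leaving {Hall, C3, StairB}: Hall→C5 (12), StairB→Exit (10).
Cut capacity = 12 + 10 = 22.

22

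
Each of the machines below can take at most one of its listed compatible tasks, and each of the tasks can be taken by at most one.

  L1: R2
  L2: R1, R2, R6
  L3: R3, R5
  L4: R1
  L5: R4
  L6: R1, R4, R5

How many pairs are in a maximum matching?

6

Unit-capacity flow: source→left, listed edges, right→sink; max matching = max flow.
Augmenting path L1→R2 (+1); matched 1.
Augmenting path L2→R1 (+1); matched 2.
Augmenting path L3→R3 (+1); matched 3.
Augmenting path L5→R4 (+1); matched 4.
Augmenting path L6→R5 (+1); matched 5.
Augmenting path L4→R1→L2→R6 (+1); matched 6.
No augmenting path remains; maximum matching = 6.
König certificate: {L1, L2, L3, L4, L5, L6} is a vertex cover of size 6 (every listed pair touches it), so no matching can be larger.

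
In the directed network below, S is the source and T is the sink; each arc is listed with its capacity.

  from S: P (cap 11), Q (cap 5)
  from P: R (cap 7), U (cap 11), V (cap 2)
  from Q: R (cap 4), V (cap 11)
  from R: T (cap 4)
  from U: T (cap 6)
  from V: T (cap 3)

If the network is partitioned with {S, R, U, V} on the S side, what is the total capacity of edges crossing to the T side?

29

Edges leaving {S, R, U, V}: S→P (11), S→Q (5), R→T (4), U→T (6), V→T (3).
Cut capacity = 11 + 5 + 4 + 6 + 3 = 29.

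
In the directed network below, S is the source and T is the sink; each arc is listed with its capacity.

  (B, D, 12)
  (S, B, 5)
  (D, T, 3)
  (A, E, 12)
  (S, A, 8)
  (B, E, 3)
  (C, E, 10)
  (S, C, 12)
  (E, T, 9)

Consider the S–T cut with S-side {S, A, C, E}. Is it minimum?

Given cut capacity: 5 + 9 = 14.
Augment S→A→E→T: bottleneck 8, flow now 8.
Augment S→B→D→T: bottleneck 3, flow now 11.
Augment S→B→E→T: bottleneck 1, flow now 12.
No augmenting path remains; maximum flow = 12.
In the residual graph, reachable from S: {S, A, B, C, D, E}.
Min-cut edges: D→T (3), E→T (9); capacity 3 + 9 = 12.
Cut capacity 14 exceeds the max flow 12, so it is not minimum.

No — its capacity is 14, but the minimum cut has capacity 12.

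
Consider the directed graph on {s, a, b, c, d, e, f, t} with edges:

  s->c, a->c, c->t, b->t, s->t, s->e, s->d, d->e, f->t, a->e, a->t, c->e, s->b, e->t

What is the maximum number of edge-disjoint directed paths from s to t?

Assign every edge capacity 1; by Menger, the answer equals the max flow.
Path s→t (+1); total 1.
Path s→b→t (+1); total 2.
Path s→c→t (+1); total 3.
Path s→e→t (+1); total 4.
No residual s→t path; max flow = 4.
Certifying cut of size 4: {e→t, s→b, s→c, s→t}.

4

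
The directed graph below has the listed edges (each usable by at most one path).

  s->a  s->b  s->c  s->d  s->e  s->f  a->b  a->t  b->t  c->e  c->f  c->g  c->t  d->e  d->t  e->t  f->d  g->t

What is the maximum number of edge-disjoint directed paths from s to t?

Assign every edge capacity 1; by Menger, the answer equals the max flow.
Path s→a→t (+1); total 1.
Path s→b→t (+1); total 2.
Path s→c→t (+1); total 3.
Path s→d→t (+1); total 4.
Path s→e→t (+1); total 5.
No residual s→t path; max flow = 5.
Certifying cut of size 5: {d→t, e→t, s→a, s→b, s→c}.

5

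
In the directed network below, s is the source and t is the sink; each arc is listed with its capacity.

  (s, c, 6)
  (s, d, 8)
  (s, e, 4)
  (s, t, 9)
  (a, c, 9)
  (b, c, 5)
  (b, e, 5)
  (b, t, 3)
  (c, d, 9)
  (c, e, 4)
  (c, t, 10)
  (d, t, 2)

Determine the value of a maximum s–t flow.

Augment s→t: bottleneck 9, flow now 9.
Augment s→c→t: bottleneck 6, flow now 15.
Augment s→d→t: bottleneck 2, flow now 17.
No augmenting path remains; maximum flow = 17.
In the residual graph, reachable from s: {s, d, e}.
Min-cut edges: s→c (6), s→t (9), d→t (2); capacity 6 + 9 + 2 = 17.
This cut is saturated, so no flow can exceed 17.

17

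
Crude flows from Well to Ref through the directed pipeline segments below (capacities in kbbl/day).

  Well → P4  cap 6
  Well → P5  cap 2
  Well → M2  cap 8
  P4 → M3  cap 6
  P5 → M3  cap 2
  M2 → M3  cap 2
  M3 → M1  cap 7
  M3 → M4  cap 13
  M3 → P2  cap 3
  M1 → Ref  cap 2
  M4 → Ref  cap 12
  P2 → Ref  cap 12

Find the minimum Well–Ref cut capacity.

Augment Well→P4→M3→M1→Ref: bottleneck 2, flow now 2.
Augment Well→P4→M3→M4→Ref: bottleneck 4, flow now 6.
Augment Well→P5→M3→M4→Ref: bottleneck 2, flow now 8.
Augment Well→M2→M3→M4→Ref: bottleneck 2, flow now 10.
No augmenting path remains; maximum flow = 10.
By max-flow min-cut, the minimum cut capacity equals the max flow.
In the residual graph, reachable from Well: {Well, M2}.
Min-cut edges: Well→P4 (6), Well→P5 (2), M2→M3 (2); capacity 6 + 2 + 2 = 10.

10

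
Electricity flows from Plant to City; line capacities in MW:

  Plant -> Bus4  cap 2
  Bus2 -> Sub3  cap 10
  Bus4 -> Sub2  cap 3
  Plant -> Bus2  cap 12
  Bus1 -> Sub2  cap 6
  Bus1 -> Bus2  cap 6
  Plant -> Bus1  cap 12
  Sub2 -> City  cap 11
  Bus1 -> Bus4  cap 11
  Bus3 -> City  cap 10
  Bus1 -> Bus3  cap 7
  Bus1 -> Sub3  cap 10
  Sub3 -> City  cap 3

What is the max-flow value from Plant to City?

17

Augment Plant→Bus2→Sub3→City: bottleneck 3, flow now 3.
Augment Plant→Bus4→Sub2→City: bottleneck 2, flow now 5.
Augment Plant→Bus1→Bus3→City: bottleneck 7, flow now 12.
Augment Plant→Bus1→Sub2→City: bottleneck 5, flow now 17.
No augmenting path remains; maximum flow = 17.
In the residual graph, reachable from Plant: {Plant, Bus2, Sub3}.
Min-cut edges: Plant→Bus4 (2), Plant→Bus1 (12), Sub3→City (3); capacity 2 + 12 + 3 = 17.
This cut is saturated, so no flow can exceed 17.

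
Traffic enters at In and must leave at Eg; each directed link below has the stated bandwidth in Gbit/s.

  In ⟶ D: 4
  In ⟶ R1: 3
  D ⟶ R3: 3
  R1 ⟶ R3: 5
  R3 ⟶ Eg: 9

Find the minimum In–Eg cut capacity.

6

Augment In→D→R3→Eg: bottleneck 3, flow now 3.
Augment In→R1→R3→Eg: bottleneck 3, flow now 6.
No augmenting path remains; maximum flow = 6.
By max-flow min-cut, the minimum cut capacity equals the max flow.
In the residual graph, reachable from In: {In, D}.
Min-cut edges: In→R1 (3), D→R3 (3); capacity 3 + 3 = 6.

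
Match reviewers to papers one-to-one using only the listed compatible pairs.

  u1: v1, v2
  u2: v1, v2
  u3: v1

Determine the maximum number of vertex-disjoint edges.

Unit-capacity flow: source→left, listed edges, right→sink; max matching = max flow.
Augmenting path u1→v1 (+1); matched 1.
Augmenting path u2→v2 (+1); matched 2.
No augmenting path remains; maximum matching = 2.
König certificate: {v1, v2} is a vertex cover of size 2 (every listed pair touches it), so no matching can be larger.

2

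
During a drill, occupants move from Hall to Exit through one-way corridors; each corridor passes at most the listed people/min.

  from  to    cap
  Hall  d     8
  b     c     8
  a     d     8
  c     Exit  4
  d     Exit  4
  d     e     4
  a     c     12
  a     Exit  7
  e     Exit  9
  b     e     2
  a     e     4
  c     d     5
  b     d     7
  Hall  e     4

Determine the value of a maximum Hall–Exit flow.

Augment Hall→d→Exit: bottleneck 4, flow now 4.
Augment Hall→e→Exit: bottleneck 4, flow now 8.
Augment Hall→d→e→Exit: bottleneck 4, flow now 12.
No augmenting path remains; maximum flow = 12.
In the residual graph, reachable from Hall: {Hall}.
Min-cut edges: Hall→d (8), Hall→e (4); capacity 8 + 4 = 12.
This cut is saturated, so no flow can exceed 12.

12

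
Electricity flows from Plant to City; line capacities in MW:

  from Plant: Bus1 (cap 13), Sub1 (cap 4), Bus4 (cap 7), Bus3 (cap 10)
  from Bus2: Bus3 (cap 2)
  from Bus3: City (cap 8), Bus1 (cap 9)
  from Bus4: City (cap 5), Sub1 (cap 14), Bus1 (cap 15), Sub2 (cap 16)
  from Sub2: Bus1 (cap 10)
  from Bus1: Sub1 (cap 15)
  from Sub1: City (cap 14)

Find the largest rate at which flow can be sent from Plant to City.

27

Augment Plant→Bus3→City: bottleneck 8, flow now 8.
Augment Plant→Bus4→City: bottleneck 5, flow now 13.
Augment Plant→Sub1→City: bottleneck 4, flow now 17.
Augment Plant→Bus4→Sub1→City: bottleneck 2, flow now 19.
Augment Plant→Bus1→Sub1→City: bottleneck 8, flow now 27.
No augmenting path remains; maximum flow = 27.
In the residual graph, reachable from Plant: {Plant, Bus3, Bus4, Sub2, Bus1, Sub1}.
Min-cut edges: Bus3→City (8), Bus4→City (5), Sub1→City (14); capacity 8 + 5 + 14 = 27.
This cut is saturated, so no flow can exceed 27.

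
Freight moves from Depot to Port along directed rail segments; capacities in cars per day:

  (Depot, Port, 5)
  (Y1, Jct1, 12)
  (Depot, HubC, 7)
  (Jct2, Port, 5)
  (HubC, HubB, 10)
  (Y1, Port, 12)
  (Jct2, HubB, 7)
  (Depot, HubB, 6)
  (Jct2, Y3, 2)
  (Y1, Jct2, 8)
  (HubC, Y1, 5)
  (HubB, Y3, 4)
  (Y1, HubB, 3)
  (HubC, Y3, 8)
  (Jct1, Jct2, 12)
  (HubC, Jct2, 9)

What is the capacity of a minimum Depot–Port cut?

Augment Depot→Port: bottleneck 5, flow now 5.
Augment Depot→HubC→Y1→Port: bottleneck 5, flow now 10.
Augment Depot→HubC→Jct2→Port: bottleneck 2, flow now 12.
No augmenting path remains; maximum flow = 12.
By max-flow min-cut, the minimum cut capacity equals the max flow.
In the residual graph, reachable from Depot: {Depot, HubB, Y3}.
Min-cut edges: Depot→HubC (7), Depot→Port (5); capacity 7 + 5 = 12.

12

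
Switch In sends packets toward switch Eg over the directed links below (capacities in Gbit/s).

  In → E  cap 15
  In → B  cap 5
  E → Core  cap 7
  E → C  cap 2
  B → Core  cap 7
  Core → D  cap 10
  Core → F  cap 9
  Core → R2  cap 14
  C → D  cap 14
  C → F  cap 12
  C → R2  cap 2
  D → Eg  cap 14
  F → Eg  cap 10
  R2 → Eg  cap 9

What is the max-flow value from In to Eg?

Augment In→E→Core→D→Eg: bottleneck 7, flow now 7.
Augment In→E→C→D→Eg: bottleneck 2, flow now 9.
Augment In→B→Core→D→Eg: bottleneck 3, flow now 12.
Augment In→B→Core→F→Eg: bottleneck 2, flow now 14.
No augmenting path remains; maximum flow = 14.
In the residual graph, reachable from In: {In, E}.
Min-cut edges: In→B (5), E→Core (7), E→C (2); capacity 5 + 7 + 2 = 14.
This cut is saturated, so no flow can exceed 14.

14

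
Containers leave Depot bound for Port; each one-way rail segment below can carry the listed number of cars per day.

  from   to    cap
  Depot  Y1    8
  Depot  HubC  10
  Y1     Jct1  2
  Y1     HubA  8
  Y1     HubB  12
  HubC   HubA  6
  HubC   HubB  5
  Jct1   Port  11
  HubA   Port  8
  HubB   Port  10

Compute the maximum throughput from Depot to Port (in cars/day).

18

Augment Depot→Y1→Jct1→Port: bottleneck 2, flow now 2.
Augment Depot→Y1→HubA→Port: bottleneck 6, flow now 8.
Augment Depot→HubC→HubA→Port: bottleneck 2, flow now 10.
Augment Depot→HubC→HubB→Port: bottleneck 5, flow now 15.
Augment Depot→HubC→HubA→Y1→HubB→Port: bottleneck 3, flow now 18. (uses reverse residual edge)
No augmenting path remains; maximum flow = 18.
In the residual graph, reachable from Depot: {Depot}.
Min-cut edges: Depot→Y1 (8), Depot→HubC (10); capacity 8 + 10 = 18.
This cut is saturated, so no flow can exceed 18.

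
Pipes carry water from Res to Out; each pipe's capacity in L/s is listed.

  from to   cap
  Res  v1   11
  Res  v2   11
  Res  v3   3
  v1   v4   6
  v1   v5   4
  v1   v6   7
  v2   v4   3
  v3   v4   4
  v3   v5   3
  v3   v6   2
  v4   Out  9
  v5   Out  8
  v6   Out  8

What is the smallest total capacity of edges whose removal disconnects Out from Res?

17

Augment Res→v1→v4→Out: bottleneck 6, flow now 6.
Augment Res→v1→v5→Out: bottleneck 4, flow now 10.
Augment Res→v1→v6→Out: bottleneck 1, flow now 11.
Augment Res→v2→v4→Out: bottleneck 3, flow now 14.
Augment Res→v3→v5→Out: bottleneck 3, flow now 17.
No augmenting path remains; maximum flow = 17.
By max-flow min-cut, the minimum cut capacity equals the max flow.
In the residual graph, reachable from Res: {Res, v2}.
Min-cut edges: Res→v1 (11), Res→v3 (3), v2→v4 (3); capacity 11 + 3 + 3 = 17.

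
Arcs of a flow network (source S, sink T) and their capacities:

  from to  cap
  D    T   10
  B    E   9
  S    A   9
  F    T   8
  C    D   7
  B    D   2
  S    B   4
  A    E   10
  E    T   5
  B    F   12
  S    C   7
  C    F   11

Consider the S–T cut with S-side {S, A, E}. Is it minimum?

Yes — it is a minimum cut (capacity 16).

Given cut capacity: 4 + 7 + 5 = 16.
Augment S→A→E→T: bottleneck 5, flow now 5.
Augment S→B→D→T: bottleneck 2, flow now 7.
Augment S→B→F→T: bottleneck 2, flow now 9.
Augment S→C→D→T: bottleneck 7, flow now 16.
No augmenting path remains; maximum flow = 16.
Cut capacity 16 equals the max flow, so it is a minimum cut.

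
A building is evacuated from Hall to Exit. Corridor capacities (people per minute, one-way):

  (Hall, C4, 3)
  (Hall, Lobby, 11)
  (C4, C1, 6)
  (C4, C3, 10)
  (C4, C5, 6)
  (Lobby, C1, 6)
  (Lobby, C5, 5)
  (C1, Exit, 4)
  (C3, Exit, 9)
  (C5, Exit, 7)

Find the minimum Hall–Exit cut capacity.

12

Augment Hall→C4→C1→Exit: bottleneck 3, flow now 3.
Augment Hall→Lobby→C1→Exit: bottleneck 1, flow now 4.
Augment Hall→Lobby→C5→Exit: bottleneck 5, flow now 9.
Augment Hall→Lobby→C1→C4→C3→Exit: bottleneck 3, flow now 12. (uses reverse residual edge)
No augmenting path remains; maximum flow = 12.
By max-flow min-cut, the minimum cut capacity equals the max flow.
In the residual graph, reachable from Hall: {Hall, Lobby, C1}.
Min-cut edges: Hall→C4 (3), Lobby→C5 (5), C1→Exit (4); capacity 3 + 5 + 4 = 12.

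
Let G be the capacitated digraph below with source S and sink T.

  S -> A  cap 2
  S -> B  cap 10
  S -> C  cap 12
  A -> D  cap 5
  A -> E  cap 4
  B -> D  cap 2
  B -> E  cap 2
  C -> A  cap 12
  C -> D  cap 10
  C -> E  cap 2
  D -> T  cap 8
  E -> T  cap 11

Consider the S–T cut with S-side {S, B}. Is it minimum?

No — its capacity is 18, but the minimum cut has capacity 16.

Given cut capacity: 2 + 12 + 2 + 2 = 18.
Augment S→A→D→T: bottleneck 2, flow now 2.
Augment S→B→D→T: bottleneck 2, flow now 4.
Augment S→B→E→T: bottleneck 2, flow now 6.
Augment S→C→D→T: bottleneck 4, flow now 10.
Augment S→C→E→T: bottleneck 2, flow now 12.
Augment S→C→A→E→T: bottleneck 4, flow now 16.
No augmenting path remains; maximum flow = 16.
In the residual graph, reachable from S: {S, A, B, C, D}.
Min-cut edges: A→E (4), B→E (2), C→E (2), D→T (8); capacity 4 + 2 + 2 + 8 = 16.
Cut capacity 18 exceeds the max flow 16, so it is not minimum.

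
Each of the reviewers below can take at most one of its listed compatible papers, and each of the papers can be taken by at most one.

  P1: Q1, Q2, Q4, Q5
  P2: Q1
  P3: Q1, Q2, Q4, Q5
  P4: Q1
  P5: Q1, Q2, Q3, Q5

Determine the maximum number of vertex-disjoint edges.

4

Unit-capacity flow: source→left, listed edges, right→sink; max matching = max flow.
Augmenting path P1→Q1 (+1); matched 1.
Augmenting path P3→Q2 (+1); matched 2.
Augmenting path P5→Q3 (+1); matched 3.
Augmenting path P2→Q1→P1→Q4 (+1); matched 4.
No augmenting path remains; maximum matching = 4.
König certificate: {P1, P3, P5, Q1} is a vertex cover of size 4 (every listed pair touches it), so no matching can be larger.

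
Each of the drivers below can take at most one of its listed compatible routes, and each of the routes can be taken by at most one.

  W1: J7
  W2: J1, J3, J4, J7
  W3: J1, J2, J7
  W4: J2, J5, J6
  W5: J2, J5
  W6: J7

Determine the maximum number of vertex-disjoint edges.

5

Unit-capacity flow: source→left, listed edges, right→sink; max matching = max flow.
Augmenting path W1→J7 (+1); matched 1.
Augmenting path W2→J1 (+1); matched 2.
Augmenting path W3→J2 (+1); matched 3.
Augmenting path W4→J5 (+1); matched 4.
Augmenting path W5→J5→W4→J6 (+1); matched 5.
No augmenting path remains; maximum matching = 5.
König certificate: {W2, W3, W4, W5, J7} is a vertex cover of size 5 (every listed pair touches it), so no matching can be larger.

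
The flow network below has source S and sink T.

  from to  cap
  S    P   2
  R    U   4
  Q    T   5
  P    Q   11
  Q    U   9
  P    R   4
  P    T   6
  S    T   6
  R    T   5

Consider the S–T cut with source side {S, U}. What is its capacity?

Edges leaving {S, U}: S→P (2), S→T (6).
Cut capacity = 2 + 6 = 8.

8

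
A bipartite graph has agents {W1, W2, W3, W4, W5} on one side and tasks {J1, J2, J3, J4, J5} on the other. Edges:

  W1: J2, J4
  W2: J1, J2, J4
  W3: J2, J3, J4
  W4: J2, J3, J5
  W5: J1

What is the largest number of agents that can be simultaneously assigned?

5

Unit-capacity flow: source→left, listed edges, right→sink; max matching = max flow.
Augmenting path W1→J2 (+1); matched 1.
Augmenting path W2→J1 (+1); matched 2.
Augmenting path W3→J3 (+1); matched 3.
Augmenting path W4→J5 (+1); matched 4.
Augmenting path W5→J1→W2→J4 (+1); matched 5.
No augmenting path remains; maximum matching = 5.
König certificate: {W1, W2, W3, W4, W5} is a vertex cover of size 5 (every listed pair touches it), so no matching can be larger.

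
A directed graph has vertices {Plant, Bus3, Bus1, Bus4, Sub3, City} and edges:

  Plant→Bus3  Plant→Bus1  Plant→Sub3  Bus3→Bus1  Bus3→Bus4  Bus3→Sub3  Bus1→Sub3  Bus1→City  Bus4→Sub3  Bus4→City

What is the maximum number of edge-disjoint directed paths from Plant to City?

2

Assign every edge capacity 1; by Menger, the answer equals the max flow.
Path Plant→Bus1→City (+1); total 1.
Path Plant→Bus3→Bus4→City (+1); total 2.
No residual Plant→City path; max flow = 2.
Certifying cut of size 2: {Plant→Bus1, Plant→Bus3}.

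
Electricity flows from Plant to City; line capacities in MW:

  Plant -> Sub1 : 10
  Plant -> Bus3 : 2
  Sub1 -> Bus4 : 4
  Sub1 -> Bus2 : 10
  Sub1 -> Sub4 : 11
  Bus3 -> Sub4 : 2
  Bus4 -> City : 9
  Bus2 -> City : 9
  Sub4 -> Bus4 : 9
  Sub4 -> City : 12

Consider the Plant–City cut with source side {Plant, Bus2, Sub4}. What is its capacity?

Edges leaving {Plant, Bus2, Sub4}: Plant→Sub1 (10), Plant→Bus3 (2), Bus2→City (9), Sub4→Bus4 (9), Sub4→City (12).
Cut capacity = 10 + 2 + 9 + 9 + 12 = 42.

42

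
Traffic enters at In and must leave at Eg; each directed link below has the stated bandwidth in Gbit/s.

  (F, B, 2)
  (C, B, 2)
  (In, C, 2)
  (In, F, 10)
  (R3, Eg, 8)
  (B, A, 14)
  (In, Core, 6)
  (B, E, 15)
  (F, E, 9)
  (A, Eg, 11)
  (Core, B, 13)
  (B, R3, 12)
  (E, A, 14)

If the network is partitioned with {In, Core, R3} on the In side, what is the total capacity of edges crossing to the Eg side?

33

Edges leaving {In, Core, R3}: In→C (2), In→F (10), Core→B (13), R3→Eg (8).
Cut capacity = 2 + 10 + 13 + 8 = 33.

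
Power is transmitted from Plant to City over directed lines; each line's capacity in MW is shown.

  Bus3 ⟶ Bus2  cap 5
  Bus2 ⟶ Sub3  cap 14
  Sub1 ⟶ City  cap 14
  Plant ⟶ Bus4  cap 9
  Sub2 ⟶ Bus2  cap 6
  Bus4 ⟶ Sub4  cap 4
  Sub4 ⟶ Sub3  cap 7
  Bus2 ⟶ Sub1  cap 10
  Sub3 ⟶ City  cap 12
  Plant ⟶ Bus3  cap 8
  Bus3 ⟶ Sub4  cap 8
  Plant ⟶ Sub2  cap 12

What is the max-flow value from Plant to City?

Augment Plant→Bus3→Bus2→Sub1→City: bottleneck 5, flow now 5.
Augment Plant→Bus3→Sub4→Sub3→City: bottleneck 3, flow now 8.
Augment Plant→Sub2→Bus2→Sub1→City: bottleneck 5, flow now 13.
Augment Plant→Sub2→Bus2→Sub3→City: bottleneck 1, flow now 14.
Augment Plant→Bus4→Sub4→Sub3→City: bottleneck 4, flow now 18.
No augmenting path remains; maximum flow = 18.
In the residual graph, reachable from Plant: {Plant, Sub2, Bus4}.
Min-cut edges: Plant→Bus3 (8), Sub2→Bus2 (6), Bus4→Sub4 (4); capacity 8 + 6 + 4 = 18.
This cut is saturated, so no flow can exceed 18.

18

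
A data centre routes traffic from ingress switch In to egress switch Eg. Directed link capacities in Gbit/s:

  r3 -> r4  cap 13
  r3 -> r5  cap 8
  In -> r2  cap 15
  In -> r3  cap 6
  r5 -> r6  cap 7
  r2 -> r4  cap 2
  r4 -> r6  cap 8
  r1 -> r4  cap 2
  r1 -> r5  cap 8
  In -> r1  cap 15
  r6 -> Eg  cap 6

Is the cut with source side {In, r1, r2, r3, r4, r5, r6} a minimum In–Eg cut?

Given cut capacity: 6 = 6.
Augment In→r1→r4→r6→Eg: bottleneck 2, flow now 2.
Augment In→r1→r5→r6→Eg: bottleneck 4, flow now 6.
No augmenting path remains; maximum flow = 6.
Cut capacity 6 equals the max flow, so it is a minimum cut.

Yes — it is a minimum cut (capacity 6).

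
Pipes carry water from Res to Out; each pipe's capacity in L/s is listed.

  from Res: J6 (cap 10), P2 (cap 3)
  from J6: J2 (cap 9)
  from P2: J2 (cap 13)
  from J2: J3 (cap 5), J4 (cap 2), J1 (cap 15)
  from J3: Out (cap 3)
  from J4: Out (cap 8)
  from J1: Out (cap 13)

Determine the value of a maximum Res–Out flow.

12

Augment Res→J6→J2→J3→Out: bottleneck 3, flow now 3.
Augment Res→J6→J2→J4→Out: bottleneck 2, flow now 5.
Augment Res→J6→J2→J1→Out: bottleneck 4, flow now 9.
Augment Res→P2→J2→J1→Out: bottleneck 3, flow now 12.
No augmenting path remains; maximum flow = 12.
In the residual graph, reachable from Res: {Res, J6}.
Min-cut edges: Res→P2 (3), J6→J2 (9); capacity 3 + 9 = 12.
This cut is saturated, so no flow can exceed 12.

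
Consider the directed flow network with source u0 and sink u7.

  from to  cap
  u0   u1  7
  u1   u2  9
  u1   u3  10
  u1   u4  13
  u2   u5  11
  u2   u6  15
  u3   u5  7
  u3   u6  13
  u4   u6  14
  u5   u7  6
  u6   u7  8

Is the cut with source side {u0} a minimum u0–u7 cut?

Given cut capacity: 7 = 7.
Augment u0→u1→u2→u5→u7: bottleneck 6, flow now 6.
Augment u0→u1→u2→u6→u7: bottleneck 1, flow now 7.
No augmenting path remains; maximum flow = 7.
Cut capacity 7 equals the max flow, so it is a minimum cut.

Yes — it is a minimum cut (capacity 7).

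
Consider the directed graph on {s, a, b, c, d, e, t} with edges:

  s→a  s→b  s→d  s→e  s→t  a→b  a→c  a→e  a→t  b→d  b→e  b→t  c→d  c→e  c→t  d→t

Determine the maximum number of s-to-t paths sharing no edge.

Assign every edge capacity 1; by Menger, the answer equals the max flow.
Path s→t (+1); total 1.
Path s→a→t (+1); total 2.
Path s→b→t (+1); total 3.
Path s→d→t (+1); total 4.
No residual s→t path; max flow = 4.
Certifying cut of size 4: {s→a, s→b, s→d, s→t}.

4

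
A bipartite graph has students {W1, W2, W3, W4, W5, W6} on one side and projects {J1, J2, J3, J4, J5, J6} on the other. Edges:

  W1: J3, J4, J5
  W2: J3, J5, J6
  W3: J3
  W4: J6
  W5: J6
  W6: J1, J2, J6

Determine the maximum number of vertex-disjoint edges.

Unit-capacity flow: source→left, listed edges, right→sink; max matching = max flow.
Augmenting path W1→J3 (+1); matched 1.
Augmenting path W2→J5 (+1); matched 2.
Augmenting path W4→J6 (+1); matched 3.
Augmenting path W6→J1 (+1); matched 4.
Augmenting path W3→J3→W1→J4 (+1); matched 5.
No augmenting path remains; maximum matching = 5.
König certificate: {W1, W2, W3, W6, J6} is a vertex cover of size 5 (every listed pair touches it), so no matching can be larger.

5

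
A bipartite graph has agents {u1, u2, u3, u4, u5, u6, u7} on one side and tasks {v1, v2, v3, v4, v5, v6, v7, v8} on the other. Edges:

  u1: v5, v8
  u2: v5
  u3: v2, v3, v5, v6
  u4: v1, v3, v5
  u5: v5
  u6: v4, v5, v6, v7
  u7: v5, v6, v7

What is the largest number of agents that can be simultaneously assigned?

Unit-capacity flow: source→left, listed edges, right→sink; max matching = max flow.
Augmenting path u1→v5 (+1); matched 1.
Augmenting path u3→v2 (+1); matched 2.
Augmenting path u4→v1 (+1); matched 3.
Augmenting path u6→v4 (+1); matched 4.
Augmenting path u7→v6 (+1); matched 5.
Augmenting path u2→v5→u1→v8 (+1); matched 6.
No augmenting path remains; maximum matching = 6.
König certificate: {u1, u3, u4, u6, u7, v5} is a vertex cover of size 6 (every listed pair touches it), so no matching can be larger.

6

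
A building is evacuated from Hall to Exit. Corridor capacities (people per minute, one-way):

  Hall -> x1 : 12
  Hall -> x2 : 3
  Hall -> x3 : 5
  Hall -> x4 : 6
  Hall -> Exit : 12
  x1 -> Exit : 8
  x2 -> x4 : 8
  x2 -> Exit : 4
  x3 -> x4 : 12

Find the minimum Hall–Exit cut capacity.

Augment Hall→Exit: bottleneck 12, flow now 12.
Augment Hall→x1→Exit: bottleneck 8, flow now 20.
Augment Hall→x2→Exit: bottleneck 3, flow now 23.
No augmenting path remains; maximum flow = 23.
By max-flow min-cut, the minimum cut capacity equals the max flow.
In the residual graph, reachable from Hall: {Hall, x1, x3, x4}.
Min-cut edges: Hall→x2 (3), Hall→Exit (12), x1→Exit (8); capacity 3 + 12 + 8 = 23.

23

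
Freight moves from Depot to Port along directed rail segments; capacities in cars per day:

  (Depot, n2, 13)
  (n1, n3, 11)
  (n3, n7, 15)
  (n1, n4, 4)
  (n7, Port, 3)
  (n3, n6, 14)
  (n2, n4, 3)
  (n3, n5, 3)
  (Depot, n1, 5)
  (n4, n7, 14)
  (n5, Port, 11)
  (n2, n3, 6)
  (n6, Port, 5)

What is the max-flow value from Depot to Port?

Augment Depot→n1→n3→n5→Port: bottleneck 3, flow now 3.
Augment Depot→n1→n3→n6→Port: bottleneck 2, flow now 5.
Augment Depot→n2→n3→n6→Port: bottleneck 3, flow now 8.
Augment Depot→n2→n3→n7→Port: bottleneck 3, flow now 11.
No augmenting path remains; maximum flow = 11.
In the residual graph, reachable from Depot: {Depot, n1, n2, n3, n4, n6, n7}.
Min-cut edges: n3→n5 (3), n6→Port (5), n7→Port (3); capacity 3 + 5 + 3 = 11.
This cut is saturated, so no flow can exceed 11.

11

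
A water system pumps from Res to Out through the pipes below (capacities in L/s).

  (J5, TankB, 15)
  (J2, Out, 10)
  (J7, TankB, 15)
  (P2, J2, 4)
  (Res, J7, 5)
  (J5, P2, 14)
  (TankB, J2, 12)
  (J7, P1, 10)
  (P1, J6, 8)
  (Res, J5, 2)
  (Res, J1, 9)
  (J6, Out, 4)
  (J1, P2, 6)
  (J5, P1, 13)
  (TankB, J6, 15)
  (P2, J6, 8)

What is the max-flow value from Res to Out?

13

Augment Res→J7→P1→J6→Out: bottleneck 4, flow now 4.
Augment Res→J7→TankB→J2→Out: bottleneck 1, flow now 5.
Augment Res→J1→P2→J2→Out: bottleneck 4, flow now 9.
Augment Res→J5→TankB→J2→Out: bottleneck 2, flow now 11.
Augment Res→J1→P2→J6→P1→J7→TankB→J2→Out: bottleneck 2, flow now 13. (uses reverse residual edge)
No augmenting path remains; maximum flow = 13.
In the residual graph, reachable from Res: {Res, J1}.
Min-cut edges: Res→J7 (5), Res→J5 (2), J1→P2 (6); capacity 5 + 2 + 6 = 13.
This cut is saturated, so no flow can exceed 13.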